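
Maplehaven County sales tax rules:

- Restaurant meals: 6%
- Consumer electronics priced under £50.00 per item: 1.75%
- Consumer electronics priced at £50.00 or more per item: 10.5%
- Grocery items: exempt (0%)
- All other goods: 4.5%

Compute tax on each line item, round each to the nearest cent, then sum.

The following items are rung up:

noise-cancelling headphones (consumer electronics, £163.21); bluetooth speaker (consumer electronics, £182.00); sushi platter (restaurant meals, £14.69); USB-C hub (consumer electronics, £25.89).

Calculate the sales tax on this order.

Noise-cancelling headphones £163.21: consumer electronics, £50.00 or more → 10.5% → £17.14
Bluetooth speaker £182.00: consumer electronics, £50.00 or more → 10.5% → £19.11
Sushi platter £14.69: restaurant meals → 6% → £0.88
USB-C hub £25.89: consumer electronics, under £50.00 → 1.75% → £0.45
Total tax = £17.14 + £19.11 + £0.88 + £0.45 = £37.58

£37.58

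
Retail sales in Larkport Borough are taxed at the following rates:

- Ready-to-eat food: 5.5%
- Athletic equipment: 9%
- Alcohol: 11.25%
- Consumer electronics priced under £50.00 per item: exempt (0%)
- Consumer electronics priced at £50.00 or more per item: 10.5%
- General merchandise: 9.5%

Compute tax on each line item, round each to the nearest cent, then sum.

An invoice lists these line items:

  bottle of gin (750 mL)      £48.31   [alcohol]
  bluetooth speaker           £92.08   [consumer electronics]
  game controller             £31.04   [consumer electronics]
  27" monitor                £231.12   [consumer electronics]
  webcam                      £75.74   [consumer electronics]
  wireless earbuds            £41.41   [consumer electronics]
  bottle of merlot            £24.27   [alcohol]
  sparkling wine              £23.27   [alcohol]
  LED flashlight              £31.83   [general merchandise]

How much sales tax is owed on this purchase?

£55.69

Bottle of gin (750 mL) £48.31: alcohol → 11.25% → £5.43
Bluetooth speaker £92.08: consumer electronics, £50.00 or more → 10.5% → £9.67
Game controller £31.04: consumer electronics, under £50.00 → 0% → £0.00
27" monitor £231.12: consumer electronics, £50.00 or more → 10.5% → £24.27
Webcam £75.74: consumer electronics, £50.00 or more → 10.5% → £7.95
Wireless earbuds £41.41: consumer electronics, under £50.00 → 0% → £0.00
Bottle of merlot £24.27: alcohol → 11.25% → £2.73
Sparkling wine £23.27: alcohol → 11.25% → £2.62
LED flashlight £31.83: general merchandise → 9.5% → £3.02
Total tax = £5.43 + £9.67 + £24.27 + £7.95 + £2.73 + £2.62 + £3.02 = £55.69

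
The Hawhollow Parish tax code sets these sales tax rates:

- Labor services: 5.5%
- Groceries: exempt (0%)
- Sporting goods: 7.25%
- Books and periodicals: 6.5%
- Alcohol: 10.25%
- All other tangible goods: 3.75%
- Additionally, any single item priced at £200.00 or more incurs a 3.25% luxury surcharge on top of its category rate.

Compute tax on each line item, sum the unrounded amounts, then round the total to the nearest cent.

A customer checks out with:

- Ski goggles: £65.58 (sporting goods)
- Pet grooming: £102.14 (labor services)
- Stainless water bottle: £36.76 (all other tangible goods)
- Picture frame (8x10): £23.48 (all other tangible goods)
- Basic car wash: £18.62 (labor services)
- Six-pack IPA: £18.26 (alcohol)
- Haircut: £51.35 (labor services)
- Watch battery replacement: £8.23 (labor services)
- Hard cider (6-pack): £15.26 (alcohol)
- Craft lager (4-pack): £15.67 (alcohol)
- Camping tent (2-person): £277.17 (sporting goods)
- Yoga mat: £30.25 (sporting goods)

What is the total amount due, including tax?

Ski goggles £65.58: sporting goods → 7.25% → £4.75455
Pet grooming £102.14: labor services → 5.5% → £5.6177
Stainless water bottle £36.76: all other tangible goods → 3.75% → £1.3785
Picture frame (8x10) £23.48: all other tangible goods → 3.75% → £0.8805
Basic car wash £18.62: labor services → 5.5% → £1.0241
Six-pack IPA £18.26: alcohol → 10.25% → £1.87165
Haircut £51.35: labor services → 5.5% → £2.82425
Watch battery replacement £8.23: labor services → 5.5% → £0.45265
Hard cider (6-pack) £15.26: alcohol → 10.25% → £1.56415
Craft lager (4-pack) £15.67: alcohol → 10.25% → £1.606175
Camping tent (2-person) £277.17: sporting goods → 7.25% + 3.25% surcharge = 10.5% → £29.10285
Yoga mat £30.25: sporting goods → 7.25% → £2.193125
Subtotal = £662.77; unrounded tax = £53.2702 → £53.27; total due = £716.04

£716.04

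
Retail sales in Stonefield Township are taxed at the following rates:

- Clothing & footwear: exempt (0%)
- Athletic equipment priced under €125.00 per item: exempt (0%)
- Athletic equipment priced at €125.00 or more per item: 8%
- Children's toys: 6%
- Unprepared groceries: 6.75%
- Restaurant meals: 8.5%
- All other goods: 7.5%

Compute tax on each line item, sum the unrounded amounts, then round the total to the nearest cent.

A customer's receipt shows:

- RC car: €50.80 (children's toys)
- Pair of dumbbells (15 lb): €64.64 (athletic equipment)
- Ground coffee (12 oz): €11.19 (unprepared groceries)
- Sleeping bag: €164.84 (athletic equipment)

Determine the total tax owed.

€16.99

RC car €50.80: children's toys → 6% → €3.048
Pair of dumbbells (15 lb) €64.64: athletic equipment, under €125.00 → 0% → €0.00
Ground coffee (12 oz) €11.19: unprepared groceries → 6.75% → €0.755325
Sleeping bag €164.84: athletic equipment, €125.00 or more → 8% → €13.1872
Unrounded tax sum = €16.990525 → €16.99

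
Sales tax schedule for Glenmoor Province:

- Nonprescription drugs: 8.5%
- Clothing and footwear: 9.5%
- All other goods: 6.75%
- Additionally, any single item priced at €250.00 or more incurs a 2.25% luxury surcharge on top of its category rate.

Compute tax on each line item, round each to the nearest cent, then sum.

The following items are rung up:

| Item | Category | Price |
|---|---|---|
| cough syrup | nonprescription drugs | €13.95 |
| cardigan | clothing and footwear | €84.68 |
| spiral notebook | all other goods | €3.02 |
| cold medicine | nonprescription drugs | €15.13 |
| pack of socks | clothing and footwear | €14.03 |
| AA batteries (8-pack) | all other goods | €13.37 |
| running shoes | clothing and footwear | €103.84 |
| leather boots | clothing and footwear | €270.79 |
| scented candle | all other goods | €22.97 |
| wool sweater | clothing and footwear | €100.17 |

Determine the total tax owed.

€65.70

Cough syrup €13.95: nonprescription drugs → 8.5% → €1.19
Cardigan €84.68: clothing and footwear → 9.5% → €8.04
Spiral notebook €3.02: all other goods → 6.75% → €0.20
Cold medicine €15.13: nonprescription drugs → 8.5% → €1.29
Pack of socks €14.03: clothing and footwear → 9.5% → €1.33
AA batteries (8-pack) €13.37: all other goods → 6.75% → €0.90
Running shoes €103.84: clothing and footwear → 9.5% → €9.86
Leather boots €270.79: clothing and footwear → 9.5% + 2.25% surcharge = 11.75% → €31.82
Scented candle €22.97: all other goods → 6.75% → €1.55
Wool sweater €100.17: clothing and footwear → 9.5% → €9.52
Total tax = €1.19 + €8.04 + €0.20 + €1.29 + €1.33 + €0.90 + €9.86 + €31.82 + €1.55 + €9.52 = €65.70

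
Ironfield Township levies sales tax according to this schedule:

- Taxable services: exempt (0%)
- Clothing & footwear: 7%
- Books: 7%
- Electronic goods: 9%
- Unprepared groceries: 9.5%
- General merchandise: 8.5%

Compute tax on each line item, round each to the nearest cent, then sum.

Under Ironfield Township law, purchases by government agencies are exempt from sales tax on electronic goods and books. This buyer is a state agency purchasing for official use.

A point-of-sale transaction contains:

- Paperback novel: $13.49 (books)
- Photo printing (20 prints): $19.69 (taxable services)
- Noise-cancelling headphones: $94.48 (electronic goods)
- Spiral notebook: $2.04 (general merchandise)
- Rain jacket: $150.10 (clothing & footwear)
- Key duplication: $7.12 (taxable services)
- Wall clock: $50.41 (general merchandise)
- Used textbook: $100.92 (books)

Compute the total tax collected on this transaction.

Paperback novel $13.49: books, buyer-exempt → 0% → $0.00
Photo printing (20 prints) $19.69: taxable services → 0% → $0.00
Noise-cancelling headphones $94.48: electronic goods, buyer-exempt → 0% → $0.00
Spiral notebook $2.04: general merchandise → 8.5% → $0.17
Rain jacket $150.10: clothing & footwear → 7% → $10.51
Key duplication $7.12: taxable services → 0% → $0.00
Wall clock $50.41: general merchandise → 8.5% → $4.28
Used textbook $100.92: books, buyer-exempt → 0% → $0.00
Total tax = $0.17 + $10.51 + $4.28 = $14.96

$14.96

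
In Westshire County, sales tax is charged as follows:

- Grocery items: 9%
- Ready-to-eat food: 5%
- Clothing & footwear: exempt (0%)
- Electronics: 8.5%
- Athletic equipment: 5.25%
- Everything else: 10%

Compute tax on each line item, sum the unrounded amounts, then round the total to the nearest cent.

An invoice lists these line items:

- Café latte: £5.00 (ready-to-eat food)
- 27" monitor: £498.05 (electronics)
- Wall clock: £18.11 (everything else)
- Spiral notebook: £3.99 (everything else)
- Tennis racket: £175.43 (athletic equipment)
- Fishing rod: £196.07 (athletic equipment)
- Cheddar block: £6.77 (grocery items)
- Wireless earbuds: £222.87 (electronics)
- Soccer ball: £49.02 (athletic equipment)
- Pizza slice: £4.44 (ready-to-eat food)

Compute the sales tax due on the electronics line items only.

27" monitor £498.05: electronics → 8.5% → £42.33425
Wireless earbuds £222.87: electronics → 8.5% → £18.94395
Tax on electronics: unrounded sum = £61.2782 → £61.28

£61.28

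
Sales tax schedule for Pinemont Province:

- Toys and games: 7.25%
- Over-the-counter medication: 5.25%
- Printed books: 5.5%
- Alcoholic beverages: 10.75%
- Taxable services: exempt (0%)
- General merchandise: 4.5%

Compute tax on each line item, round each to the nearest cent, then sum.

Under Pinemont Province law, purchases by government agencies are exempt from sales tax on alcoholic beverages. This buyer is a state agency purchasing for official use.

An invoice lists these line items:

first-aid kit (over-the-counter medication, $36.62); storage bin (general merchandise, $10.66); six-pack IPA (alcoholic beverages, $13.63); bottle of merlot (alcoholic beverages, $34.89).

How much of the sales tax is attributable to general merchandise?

Storage bin $10.66: general merchandise → 4.5% → $0.48
Tax on general merchandise = $0.48

$0.48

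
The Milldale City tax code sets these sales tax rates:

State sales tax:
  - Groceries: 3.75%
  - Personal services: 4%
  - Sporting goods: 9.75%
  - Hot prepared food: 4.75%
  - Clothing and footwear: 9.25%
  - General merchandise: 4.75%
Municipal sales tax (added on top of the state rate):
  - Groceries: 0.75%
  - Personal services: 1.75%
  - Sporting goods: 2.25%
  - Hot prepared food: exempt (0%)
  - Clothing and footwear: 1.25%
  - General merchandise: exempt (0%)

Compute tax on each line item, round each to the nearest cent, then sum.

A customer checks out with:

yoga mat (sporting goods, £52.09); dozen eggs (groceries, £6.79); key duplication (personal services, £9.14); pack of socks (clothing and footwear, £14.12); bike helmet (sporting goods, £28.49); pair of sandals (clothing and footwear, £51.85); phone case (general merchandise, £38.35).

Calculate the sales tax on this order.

£19.25

Yoga mat £52.09: sporting goods → 9.75% + 2.25% municipal = 12% → £6.25
Dozen eggs £6.79: groceries → 3.75% + 0.75% municipal = 4.5% → £0.31
Key duplication £9.14: personal services → 4% + 1.75% municipal = 5.75% → £0.53
Pack of socks £14.12: clothing and footwear → 9.25% + 1.25% municipal = 10.5% → £1.48
Bike helmet £28.49: sporting goods → 9.75% + 2.25% municipal = 12% → £3.42
Pair of sandals £51.85: clothing and footwear → 9.25% + 1.25% municipal = 10.5% → £5.44
Phone case £38.35: general merchandise → 4.75% + 0% municipal = 4.75% → £1.82
Total tax = £6.25 + £0.31 + £0.53 + £1.48 + £3.42 + £5.44 + £1.82 = £19.25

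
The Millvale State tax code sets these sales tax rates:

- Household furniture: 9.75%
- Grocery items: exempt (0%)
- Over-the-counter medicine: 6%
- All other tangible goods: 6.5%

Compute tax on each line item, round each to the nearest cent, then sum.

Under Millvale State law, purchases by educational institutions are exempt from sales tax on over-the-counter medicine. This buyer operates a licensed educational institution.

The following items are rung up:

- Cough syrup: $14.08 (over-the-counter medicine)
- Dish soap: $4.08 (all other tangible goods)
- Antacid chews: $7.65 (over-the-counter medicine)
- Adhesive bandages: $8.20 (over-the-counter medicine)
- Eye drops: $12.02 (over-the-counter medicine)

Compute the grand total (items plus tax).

Cough syrup $14.08: over-the-counter medicine, buyer-exempt → 0% → $0.00
Dish soap $4.08: all other tangible goods → 6.5% → $0.27
Antacid chews $7.65: over-the-counter medicine, buyer-exempt → 0% → $0.00
Adhesive bandages $8.20: over-the-counter medicine, buyer-exempt → 0% → $0.00
Eye drops $12.02: over-the-counter medicine, buyer-exempt → 0% → $0.00
Subtotal = $46.03; tax = $0.27; total due = $46.30

$46.30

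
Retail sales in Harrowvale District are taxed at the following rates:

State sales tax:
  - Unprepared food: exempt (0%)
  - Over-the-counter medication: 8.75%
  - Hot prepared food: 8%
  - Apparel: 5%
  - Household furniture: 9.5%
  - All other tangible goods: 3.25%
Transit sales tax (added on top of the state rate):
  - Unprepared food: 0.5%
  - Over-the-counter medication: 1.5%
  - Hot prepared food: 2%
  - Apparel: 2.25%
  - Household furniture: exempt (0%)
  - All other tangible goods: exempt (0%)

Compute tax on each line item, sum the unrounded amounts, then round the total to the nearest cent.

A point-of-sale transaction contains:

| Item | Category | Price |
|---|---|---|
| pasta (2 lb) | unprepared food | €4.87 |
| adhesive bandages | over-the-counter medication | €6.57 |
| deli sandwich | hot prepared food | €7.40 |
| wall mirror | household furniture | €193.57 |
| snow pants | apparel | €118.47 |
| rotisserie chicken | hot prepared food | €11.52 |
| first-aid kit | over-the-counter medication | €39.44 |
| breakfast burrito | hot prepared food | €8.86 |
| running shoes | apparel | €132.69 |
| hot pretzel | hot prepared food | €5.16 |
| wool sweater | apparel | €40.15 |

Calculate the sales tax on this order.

€47.54

Pasta (2 lb) €4.87: unprepared food → 0% + 0.5% transit = 0.5% → €0.02435
Adhesive bandages €6.57: over-the-counter medication → 8.75% + 1.5% transit = 10.25% → €0.673425
Deli sandwich €7.40: hot prepared food → 8% + 2% transit = 10% → €0.74
Wall mirror €193.57: household furniture → 9.5% + 0% transit = 9.5% → €18.38915
Snow pants €118.47: apparel → 5% + 2.25% transit = 7.25% → €8.589075
Rotisserie chicken €11.52: hot prepared food → 8% + 2% transit = 10% → €1.152
First-aid kit €39.44: over-the-counter medication → 8.75% + 1.5% transit = 10.25% → €4.0426
Breakfast burrito €8.86: hot prepared food → 8% + 2% transit = 10% → €0.886
Running shoes €132.69: apparel → 5% + 2.25% transit = 7.25% → €9.620025
Hot pretzel €5.16: hot prepared food → 8% + 2% transit = 10% → €0.516
Wool sweater €40.15: apparel → 5% + 2.25% transit = 7.25% → €2.910875
Unrounded tax sum = €47.5435 → €47.54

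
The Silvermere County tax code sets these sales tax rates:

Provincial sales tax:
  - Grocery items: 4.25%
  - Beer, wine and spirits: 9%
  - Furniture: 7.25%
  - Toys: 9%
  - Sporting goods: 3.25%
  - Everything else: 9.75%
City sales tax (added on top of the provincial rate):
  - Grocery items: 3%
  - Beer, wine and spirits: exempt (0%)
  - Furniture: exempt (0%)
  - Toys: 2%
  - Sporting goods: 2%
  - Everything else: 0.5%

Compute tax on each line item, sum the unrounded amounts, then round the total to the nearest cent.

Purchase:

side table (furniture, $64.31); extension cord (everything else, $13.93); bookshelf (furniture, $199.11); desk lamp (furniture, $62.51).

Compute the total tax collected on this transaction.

Side table $64.31: furniture → 7.25% + 0% city = 7.25% → $4.662475
Extension cord $13.93: everything else → 9.75% + 0.5% city = 10.25% → $1.427825
Bookshelf $199.11: furniture → 7.25% + 0% city = 7.25% → $14.435475
Desk lamp $62.51: furniture → 7.25% + 0% city = 7.25% → $4.531975
Unrounded tax sum = $25.05775 → $25.06

$25.06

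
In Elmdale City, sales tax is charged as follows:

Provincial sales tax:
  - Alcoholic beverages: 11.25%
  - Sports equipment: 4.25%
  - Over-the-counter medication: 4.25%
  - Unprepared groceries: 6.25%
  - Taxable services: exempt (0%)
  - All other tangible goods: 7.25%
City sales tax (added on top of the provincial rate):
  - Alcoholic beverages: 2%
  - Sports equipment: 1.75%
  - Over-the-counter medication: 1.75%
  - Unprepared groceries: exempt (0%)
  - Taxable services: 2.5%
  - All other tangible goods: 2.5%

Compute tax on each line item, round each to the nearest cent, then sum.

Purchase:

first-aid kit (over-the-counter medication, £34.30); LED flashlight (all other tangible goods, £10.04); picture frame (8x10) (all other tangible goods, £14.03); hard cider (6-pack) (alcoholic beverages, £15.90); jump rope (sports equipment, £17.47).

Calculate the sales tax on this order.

£7.57

First-aid kit £34.30: over-the-counter medication → 4.25% + 1.75% city = 6% → £2.06
LED flashlight £10.04: all other tangible goods → 7.25% + 2.5% city = 9.75% → £0.98
Picture frame (8x10) £14.03: all other tangible goods → 7.25% + 2.5% city = 9.75% → £1.37
Hard cider (6-pack) £15.90: alcoholic beverages → 11.25% + 2% city = 13.25% → £2.11
Jump rope £17.47: sports equipment → 4.25% + 1.75% city = 6% → £1.05
Total tax = £2.06 + £0.98 + £1.37 + £2.11 + £1.05 = £7.57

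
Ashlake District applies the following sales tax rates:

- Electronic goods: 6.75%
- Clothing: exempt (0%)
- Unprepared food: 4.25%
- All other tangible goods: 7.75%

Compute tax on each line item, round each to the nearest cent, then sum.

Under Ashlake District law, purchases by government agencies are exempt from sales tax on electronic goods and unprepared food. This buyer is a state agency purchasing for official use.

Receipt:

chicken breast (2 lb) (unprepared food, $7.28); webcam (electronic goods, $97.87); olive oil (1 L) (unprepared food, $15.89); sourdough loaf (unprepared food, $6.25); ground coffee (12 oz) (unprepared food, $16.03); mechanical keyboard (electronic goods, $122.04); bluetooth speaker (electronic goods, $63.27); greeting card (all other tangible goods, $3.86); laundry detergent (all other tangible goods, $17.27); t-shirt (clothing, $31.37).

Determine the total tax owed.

Chicken breast (2 lb) $7.28: unprepared food, buyer-exempt → 0% → $0.00
Webcam $97.87: electronic goods, buyer-exempt → 0% → $0.00
Olive oil (1 L) $15.89: unprepared food, buyer-exempt → 0% → $0.00
Sourdough loaf $6.25: unprepared food, buyer-exempt → 0% → $0.00
Ground coffee (12 oz) $16.03: unprepared food, buyer-exempt → 0% → $0.00
Mechanical keyboard $122.04: electronic goods, buyer-exempt → 0% → $0.00
Bluetooth speaker $63.27: electronic goods, buyer-exempt → 0% → $0.00
Greeting card $3.86: all other tangible goods → 7.75% → $0.30
Laundry detergent $17.27: all other tangible goods → 7.75% → $1.34
T-shirt $31.37: clothing → 0% → $0.00
Total tax = $0.30 + $1.34 = $1.64

$1.64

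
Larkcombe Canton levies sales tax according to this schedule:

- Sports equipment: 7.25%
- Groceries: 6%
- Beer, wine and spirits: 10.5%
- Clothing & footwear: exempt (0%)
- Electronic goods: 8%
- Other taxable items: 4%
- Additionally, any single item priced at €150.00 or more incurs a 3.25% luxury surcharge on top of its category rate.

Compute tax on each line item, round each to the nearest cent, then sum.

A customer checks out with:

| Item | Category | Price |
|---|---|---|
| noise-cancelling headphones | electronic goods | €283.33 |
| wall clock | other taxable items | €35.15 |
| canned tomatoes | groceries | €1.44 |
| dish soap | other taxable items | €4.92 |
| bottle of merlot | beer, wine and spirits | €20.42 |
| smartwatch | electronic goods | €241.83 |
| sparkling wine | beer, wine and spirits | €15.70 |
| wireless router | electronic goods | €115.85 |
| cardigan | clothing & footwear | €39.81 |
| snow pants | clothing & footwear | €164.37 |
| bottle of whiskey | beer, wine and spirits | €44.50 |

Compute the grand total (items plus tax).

€1051.17

Noise-cancelling headphones €283.33: electronic goods → 8% + 3.25% surcharge = 11.25% → €31.87
Wall clock €35.15: other taxable items → 4% → €1.41
Canned tomatoes €1.44: groceries → 6% → €0.09
Dish soap €4.92: other taxable items → 4% → €0.20
Bottle of merlot €20.42: beer, wine and spirits → 10.5% → €2.14
Smartwatch €241.83: electronic goods → 8% + 3.25% surcharge = 11.25% → €27.21
Sparkling wine €15.70: beer, wine and spirits → 10.5% → €1.65
Wireless router €115.85: electronic goods → 8% → €9.27
Cardigan €39.81: clothing & footwear → 0% → €0.00
Snow pants €164.37: clothing & footwear → 0% + 3.25% surcharge = 3.25% → €5.34
Bottle of whiskey €44.50: beer, wine and spirits → 10.5% → €4.67
Subtotal = €967.32; tax = €83.85; total due = €1051.17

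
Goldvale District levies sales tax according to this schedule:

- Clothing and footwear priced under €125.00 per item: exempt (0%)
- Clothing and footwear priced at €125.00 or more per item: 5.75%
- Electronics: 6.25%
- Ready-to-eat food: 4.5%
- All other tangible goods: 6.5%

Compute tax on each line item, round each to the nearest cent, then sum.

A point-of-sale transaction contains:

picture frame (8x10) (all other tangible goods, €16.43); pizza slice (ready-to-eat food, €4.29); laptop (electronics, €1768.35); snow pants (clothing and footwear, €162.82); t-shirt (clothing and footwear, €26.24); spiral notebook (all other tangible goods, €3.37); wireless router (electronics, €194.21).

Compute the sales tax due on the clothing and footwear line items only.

Snow pants €162.82: clothing and footwear, €125.00 or more → 5.75% → €9.36
T-shirt €26.24: clothing and footwear, under €125.00 → 0% → €0.00
Tax on clothing and footwear = €9.36 + €0.00 = €9.36

€9.36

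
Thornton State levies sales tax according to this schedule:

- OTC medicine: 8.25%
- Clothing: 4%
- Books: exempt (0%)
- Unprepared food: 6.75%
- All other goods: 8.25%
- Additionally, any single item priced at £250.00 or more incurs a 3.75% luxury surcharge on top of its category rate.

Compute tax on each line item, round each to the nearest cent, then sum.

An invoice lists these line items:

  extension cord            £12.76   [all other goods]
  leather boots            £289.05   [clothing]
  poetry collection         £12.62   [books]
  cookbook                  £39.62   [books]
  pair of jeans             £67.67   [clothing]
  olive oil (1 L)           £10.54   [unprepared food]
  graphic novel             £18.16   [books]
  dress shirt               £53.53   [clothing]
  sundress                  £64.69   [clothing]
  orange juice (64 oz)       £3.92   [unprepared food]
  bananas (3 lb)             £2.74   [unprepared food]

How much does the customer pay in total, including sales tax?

Extension cord £12.76: all other goods → 8.25% → £1.05
Leather boots £289.05: clothing → 4% + 3.75% surcharge = 7.75% → £22.40
Poetry collection £12.62: books → 0% → £0.00
Cookbook £39.62: books → 0% → £0.00
Pair of jeans £67.67: clothing → 4% → £2.71
Olive oil (1 L) £10.54: unprepared food → 6.75% → £0.71
Graphic novel £18.16: books → 0% → £0.00
Dress shirt £53.53: clothing → 4% → £2.14
Sundress £64.69: clothing → 4% → £2.59
Orange juice (64 oz) £3.92: unprepared food → 6.75% → £0.26
Bananas (3 lb) £2.74: unprepared food → 6.75% → £0.18
Subtotal = £575.30; tax = £32.04; total due = £607.34

£607.34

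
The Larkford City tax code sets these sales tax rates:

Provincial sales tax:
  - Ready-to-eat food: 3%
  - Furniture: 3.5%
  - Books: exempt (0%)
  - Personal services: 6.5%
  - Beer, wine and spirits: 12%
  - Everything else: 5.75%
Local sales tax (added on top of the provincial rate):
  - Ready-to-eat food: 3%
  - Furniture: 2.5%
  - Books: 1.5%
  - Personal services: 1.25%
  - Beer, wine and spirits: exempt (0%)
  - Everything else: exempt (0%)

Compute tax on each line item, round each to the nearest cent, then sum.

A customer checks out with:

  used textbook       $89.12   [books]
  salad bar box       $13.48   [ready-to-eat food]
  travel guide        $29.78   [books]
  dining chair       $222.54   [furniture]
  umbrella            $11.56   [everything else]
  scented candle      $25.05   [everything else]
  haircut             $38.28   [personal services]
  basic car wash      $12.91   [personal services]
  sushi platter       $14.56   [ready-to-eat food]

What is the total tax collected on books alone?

Used textbook $89.12: books → 0% + 1.5% local = 1.5% → $1.34
Travel guide $29.78: books → 0% + 1.5% local = 1.5% → $0.45
Tax on books = $1.34 + $0.45 = $1.79

$1.79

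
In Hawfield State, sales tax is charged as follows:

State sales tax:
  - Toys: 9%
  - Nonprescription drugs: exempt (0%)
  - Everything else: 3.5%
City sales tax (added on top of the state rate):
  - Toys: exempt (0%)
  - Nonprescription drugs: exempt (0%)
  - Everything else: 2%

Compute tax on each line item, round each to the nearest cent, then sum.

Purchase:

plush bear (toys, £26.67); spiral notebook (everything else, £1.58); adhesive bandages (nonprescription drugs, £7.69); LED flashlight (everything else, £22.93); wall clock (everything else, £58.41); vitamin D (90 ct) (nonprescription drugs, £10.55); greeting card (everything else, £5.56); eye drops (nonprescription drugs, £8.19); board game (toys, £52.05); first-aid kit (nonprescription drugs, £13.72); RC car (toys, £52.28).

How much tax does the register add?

Plush bear £26.67: toys → 9% + 0% city = 9% → £2.40
Spiral notebook £1.58: everything else → 3.5% + 2% city = 5.5% → £0.09
Adhesive bandages £7.69: nonprescription drugs → 0% + 0% city = 0% → £0.00
LED flashlight £22.93: everything else → 3.5% + 2% city = 5.5% → £1.26
Wall clock £58.41: everything else → 3.5% + 2% city = 5.5% → £3.21
Vitamin D (90 ct) £10.55: nonprescription drugs → 0% + 0% city = 0% → £0.00
Greeting card £5.56: everything else → 3.5% + 2% city = 5.5% → £0.31
Eye drops £8.19: nonprescription drugs → 0% + 0% city = 0% → £0.00
Board game £52.05: toys → 9% + 0% city = 9% → £4.68
First-aid kit £13.72: nonprescription drugs → 0% + 0% city = 0% → £0.00
RC car £52.28: toys → 9% + 0% city = 9% → £4.71
Total tax = £2.40 + £0.09 + £1.26 + £3.21 + £0.31 + £4.68 + £4.71 = £16.66

£16.66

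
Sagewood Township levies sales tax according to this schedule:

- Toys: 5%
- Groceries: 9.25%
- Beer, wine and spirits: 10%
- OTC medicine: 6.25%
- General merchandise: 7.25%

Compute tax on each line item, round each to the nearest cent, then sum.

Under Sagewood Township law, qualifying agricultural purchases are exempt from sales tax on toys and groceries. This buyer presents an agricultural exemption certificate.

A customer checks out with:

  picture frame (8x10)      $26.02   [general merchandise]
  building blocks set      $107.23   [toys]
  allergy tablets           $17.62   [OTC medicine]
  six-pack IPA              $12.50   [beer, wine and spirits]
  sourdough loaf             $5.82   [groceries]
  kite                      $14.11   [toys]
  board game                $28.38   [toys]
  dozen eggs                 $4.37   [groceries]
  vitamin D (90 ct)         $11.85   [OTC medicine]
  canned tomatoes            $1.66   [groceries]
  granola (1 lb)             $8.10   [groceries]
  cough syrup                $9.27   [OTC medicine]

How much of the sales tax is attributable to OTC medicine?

$2.42

Allergy tablets $17.62: OTC medicine → 6.25% → $1.10
Vitamin D (90 ct) $11.85: OTC medicine → 6.25% → $0.74
Cough syrup $9.27: OTC medicine → 6.25% → $0.58
Tax on OTC medicine = $1.10 + $0.74 + $0.58 = $2.42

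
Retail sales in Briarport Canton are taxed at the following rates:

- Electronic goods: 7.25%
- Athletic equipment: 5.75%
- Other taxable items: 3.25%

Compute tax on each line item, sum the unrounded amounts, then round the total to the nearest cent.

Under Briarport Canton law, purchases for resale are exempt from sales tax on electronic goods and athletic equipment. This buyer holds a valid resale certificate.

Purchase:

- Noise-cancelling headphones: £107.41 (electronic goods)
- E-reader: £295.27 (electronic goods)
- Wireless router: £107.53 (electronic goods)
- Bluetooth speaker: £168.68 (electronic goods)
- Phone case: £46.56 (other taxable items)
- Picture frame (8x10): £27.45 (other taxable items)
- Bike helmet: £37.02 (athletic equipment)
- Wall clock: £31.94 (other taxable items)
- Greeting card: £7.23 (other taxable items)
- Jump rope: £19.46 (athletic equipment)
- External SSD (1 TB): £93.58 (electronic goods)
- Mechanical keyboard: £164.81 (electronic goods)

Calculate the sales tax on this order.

Noise-cancelling headphones £107.41: electronic goods, buyer-exempt → 0% → £0.00
E-reader £295.27: electronic goods, buyer-exempt → 0% → £0.00
Wireless router £107.53: electronic goods, buyer-exempt → 0% → £0.00
Bluetooth speaker £168.68: electronic goods, buyer-exempt → 0% → £0.00
Phone case £46.56: other taxable items → 3.25% → £1.5132
Picture frame (8x10) £27.45: other taxable items → 3.25% → £0.892125
Bike helmet £37.02: athletic equipment, buyer-exempt → 0% → £0.00
Wall clock £31.94: other taxable items → 3.25% → £1.03805
Greeting card £7.23: other taxable items → 3.25% → £0.234975
Jump rope £19.46: athletic equipment, buyer-exempt → 0% → £0.00
External SSD (1 TB) £93.58: electronic goods, buyer-exempt → 0% → £0.00
Mechanical keyboard £164.81: electronic goods, buyer-exempt → 0% → £0.00
Unrounded tax sum = £3.67835 → £3.68

£3.68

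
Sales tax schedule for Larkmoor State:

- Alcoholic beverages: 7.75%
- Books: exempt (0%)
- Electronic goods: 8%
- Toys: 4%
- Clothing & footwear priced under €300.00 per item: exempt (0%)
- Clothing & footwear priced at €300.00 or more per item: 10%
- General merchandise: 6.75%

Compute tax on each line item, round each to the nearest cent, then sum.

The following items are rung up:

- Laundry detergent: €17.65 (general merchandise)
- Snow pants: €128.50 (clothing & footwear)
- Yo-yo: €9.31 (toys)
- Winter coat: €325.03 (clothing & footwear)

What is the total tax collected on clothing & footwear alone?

€32.50

Snow pants €128.50: clothing & footwear, under €300.00 → 0% → €0.00
Winter coat €325.03: clothing & footwear, €300.00 or more → 10% → €32.50
Tax on clothing & footwear = €0.00 + €32.50 = €32.50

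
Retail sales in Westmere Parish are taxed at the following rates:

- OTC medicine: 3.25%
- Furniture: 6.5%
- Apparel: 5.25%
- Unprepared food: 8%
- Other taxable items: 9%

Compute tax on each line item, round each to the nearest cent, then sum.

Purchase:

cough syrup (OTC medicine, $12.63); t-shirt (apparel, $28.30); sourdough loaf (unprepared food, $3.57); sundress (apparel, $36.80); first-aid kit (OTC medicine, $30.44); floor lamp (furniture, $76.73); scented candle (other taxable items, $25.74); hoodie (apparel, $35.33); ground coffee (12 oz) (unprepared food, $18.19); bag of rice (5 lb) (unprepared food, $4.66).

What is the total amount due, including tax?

$288.49

Cough syrup $12.63: OTC medicine → 3.25% → $0.41
T-shirt $28.30: apparel → 5.25% → $1.49
Sourdough loaf $3.57: unprepared food → 8% → $0.29
Sundress $36.80: apparel → 5.25% → $1.93
First-aid kit $30.44: OTC medicine → 3.25% → $0.99
Floor lamp $76.73: furniture → 6.5% → $4.99
Scented candle $25.74: other taxable items → 9% → $2.32
Hoodie $35.33: apparel → 5.25% → $1.85
Ground coffee (12 oz) $18.19: unprepared food → 8% → $1.46
Bag of rice (5 lb) $4.66: unprepared food → 8% → $0.37
Subtotal = $272.39; tax = $16.10; total due = $288.49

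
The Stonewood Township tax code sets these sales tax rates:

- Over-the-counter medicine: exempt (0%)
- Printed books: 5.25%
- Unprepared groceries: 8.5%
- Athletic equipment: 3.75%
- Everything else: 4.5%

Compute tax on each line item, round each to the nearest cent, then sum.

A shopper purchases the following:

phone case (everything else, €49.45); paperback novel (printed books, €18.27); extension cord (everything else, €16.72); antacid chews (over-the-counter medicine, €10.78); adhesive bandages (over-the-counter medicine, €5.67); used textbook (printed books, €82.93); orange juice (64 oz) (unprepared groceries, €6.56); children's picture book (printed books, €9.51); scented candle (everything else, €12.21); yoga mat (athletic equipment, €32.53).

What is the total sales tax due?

Phone case €49.45: everything else → 4.5% → €2.23
Paperback novel €18.27: printed books → 5.25% → €0.96
Extension cord €16.72: everything else → 4.5% → €0.75
Antacid chews €10.78: over-the-counter medicine → 0% → €0.00
Adhesive bandages €5.67: over-the-counter medicine → 0% → €0.00
Used textbook €82.93: printed books → 5.25% → €4.35
Orange juice (64 oz) €6.56: unprepared groceries → 8.5% → €0.56
Children's picture book €9.51: printed books → 5.25% → €0.50
Scented candle €12.21: everything else → 4.5% → €0.55
Yoga mat €32.53: athletic equipment → 3.75% → €1.22
Total tax = €2.23 + €0.96 + €0.75 + €4.35 + €0.56 + €0.50 + €0.55 + €1.22 = €11.12

€11.12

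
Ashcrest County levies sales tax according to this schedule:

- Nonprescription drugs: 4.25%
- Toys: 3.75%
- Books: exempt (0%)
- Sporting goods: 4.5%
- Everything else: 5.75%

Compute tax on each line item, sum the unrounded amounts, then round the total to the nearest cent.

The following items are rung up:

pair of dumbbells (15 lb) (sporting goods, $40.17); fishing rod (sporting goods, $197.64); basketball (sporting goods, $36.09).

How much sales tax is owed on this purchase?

$12.33

Pair of dumbbells (15 lb) $40.17: sporting goods → 4.5% → $1.80765
Fishing rod $197.64: sporting goods → 4.5% → $8.8938
Basketball $36.09: sporting goods → 4.5% → $1.62405
Unrounded tax sum = $12.3255 → $12.33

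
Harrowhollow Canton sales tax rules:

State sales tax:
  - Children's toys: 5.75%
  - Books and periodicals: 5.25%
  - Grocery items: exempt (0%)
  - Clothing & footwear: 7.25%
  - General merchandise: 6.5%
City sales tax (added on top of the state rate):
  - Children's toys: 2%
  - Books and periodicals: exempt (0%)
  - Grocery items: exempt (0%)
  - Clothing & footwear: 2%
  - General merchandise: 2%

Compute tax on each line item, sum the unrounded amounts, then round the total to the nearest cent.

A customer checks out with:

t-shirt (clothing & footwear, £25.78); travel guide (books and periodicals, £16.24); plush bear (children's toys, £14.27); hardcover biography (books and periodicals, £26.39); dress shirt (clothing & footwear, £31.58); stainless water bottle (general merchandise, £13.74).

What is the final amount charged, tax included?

T-shirt £25.78: clothing & footwear → 7.25% + 2% city = 9.25% → £2.38465
Travel guide £16.24: books and periodicals → 5.25% + 0% city = 5.25% → £0.8526
Plush bear £14.27: children's toys → 5.75% + 2% city = 7.75% → £1.105925
Hardcover biography £26.39: books and periodicals → 5.25% + 0% city = 5.25% → £1.385475
Dress shirt £31.58: clothing & footwear → 7.25% + 2% city = 9.25% → £2.92115
Stainless water bottle £13.74: general merchandise → 6.5% + 2% city = 8.5% → £1.1679
Subtotal = £128.00; unrounded tax = £9.8177 → £9.82; total due = £137.82

£137.82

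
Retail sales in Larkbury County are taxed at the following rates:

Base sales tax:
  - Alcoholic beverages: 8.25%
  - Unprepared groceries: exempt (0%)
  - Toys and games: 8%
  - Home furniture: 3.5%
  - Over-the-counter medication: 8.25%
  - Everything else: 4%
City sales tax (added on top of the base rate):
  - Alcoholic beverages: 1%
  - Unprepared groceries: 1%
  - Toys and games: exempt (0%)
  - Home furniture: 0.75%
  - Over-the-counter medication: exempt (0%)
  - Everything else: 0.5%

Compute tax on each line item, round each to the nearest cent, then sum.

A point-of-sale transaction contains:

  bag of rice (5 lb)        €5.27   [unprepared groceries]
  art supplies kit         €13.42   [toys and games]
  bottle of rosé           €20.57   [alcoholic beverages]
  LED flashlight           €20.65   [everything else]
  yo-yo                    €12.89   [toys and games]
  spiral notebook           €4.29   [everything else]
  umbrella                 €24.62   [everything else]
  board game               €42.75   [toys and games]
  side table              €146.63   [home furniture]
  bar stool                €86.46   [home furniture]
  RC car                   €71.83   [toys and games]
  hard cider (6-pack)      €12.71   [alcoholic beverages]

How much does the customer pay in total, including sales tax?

€488.62

Bag of rice (5 lb) €5.27: unprepared groceries → 0% + 1% city = 1% → €0.05
Art supplies kit €13.42: toys and games → 8% + 0% city = 8% → €1.07
Bottle of rosé €20.57: alcoholic beverages → 8.25% + 1% city = 9.25% → €1.90
LED flashlight €20.65: everything else → 4% + 0.5% city = 4.5% → €0.93
Yo-yo €12.89: toys and games → 8% + 0% city = 8% → €1.03
Spiral notebook €4.29: everything else → 4% + 0.5% city = 4.5% → €0.19
Umbrella €24.62: everything else → 4% + 0.5% city = 4.5% → €1.11
Board game €42.75: toys and games → 8% + 0% city = 8% → €3.42
Side table €146.63: home furniture → 3.5% + 0.75% city = 4.25% → €6.23
Bar stool €86.46: home furniture → 3.5% + 0.75% city = 4.25% → €3.67
RC car €71.83: toys and games → 8% + 0% city = 8% → €5.75
Hard cider (6-pack) €12.71: alcoholic beverages → 8.25% + 1% city = 9.25% → €1.18
Subtotal = €462.09; tax = €26.53; total due = €488.62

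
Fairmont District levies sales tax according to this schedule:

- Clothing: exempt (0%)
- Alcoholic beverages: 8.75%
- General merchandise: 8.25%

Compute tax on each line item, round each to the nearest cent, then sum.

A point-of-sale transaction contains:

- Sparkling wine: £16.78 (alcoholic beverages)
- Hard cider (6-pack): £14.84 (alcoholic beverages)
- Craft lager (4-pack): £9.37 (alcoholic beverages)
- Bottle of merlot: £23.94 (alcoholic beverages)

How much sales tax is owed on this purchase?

Sparkling wine £16.78: alcoholic beverages → 8.75% → £1.47
Hard cider (6-pack) £14.84: alcoholic beverages → 8.75% → £1.30
Craft lager (4-pack) £9.37: alcoholic beverages → 8.75% → £0.82
Bottle of merlot £23.94: alcoholic beverages → 8.75% → £2.09
Total tax = £1.47 + £1.30 + £0.82 + £2.09 = £5.68

£5.68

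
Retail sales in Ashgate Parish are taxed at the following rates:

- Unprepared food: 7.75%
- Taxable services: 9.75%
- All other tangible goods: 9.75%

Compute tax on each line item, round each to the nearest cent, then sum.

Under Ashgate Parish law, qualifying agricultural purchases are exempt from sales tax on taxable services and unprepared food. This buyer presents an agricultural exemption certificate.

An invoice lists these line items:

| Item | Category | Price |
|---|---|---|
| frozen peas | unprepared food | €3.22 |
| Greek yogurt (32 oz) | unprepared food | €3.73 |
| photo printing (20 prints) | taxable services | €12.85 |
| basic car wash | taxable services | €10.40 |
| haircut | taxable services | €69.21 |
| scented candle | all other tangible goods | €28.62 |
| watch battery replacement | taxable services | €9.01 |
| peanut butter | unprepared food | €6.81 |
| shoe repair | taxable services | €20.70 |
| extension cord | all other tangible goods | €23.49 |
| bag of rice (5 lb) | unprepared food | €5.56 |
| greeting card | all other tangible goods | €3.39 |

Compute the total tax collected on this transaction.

€5.41

Frozen peas €3.22: unprepared food, buyer-exempt → 0% → €0.00
Greek yogurt (32 oz) €3.73: unprepared food, buyer-exempt → 0% → €0.00
Photo printing (20 prints) €12.85: taxable services, buyer-exempt → 0% → €0.00
Basic car wash €10.40: taxable services, buyer-exempt → 0% → €0.00
Haircut €69.21: taxable services, buyer-exempt → 0% → €0.00
Scented candle €28.62: all other tangible goods → 9.75% → €2.79
Watch battery replacement €9.01: taxable services, buyer-exempt → 0% → €0.00
Peanut butter €6.81: unprepared food, buyer-exempt → 0% → €0.00
Shoe repair €20.70: taxable services, buyer-exempt → 0% → €0.00
Extension cord €23.49: all other tangible goods → 9.75% → €2.29
Bag of rice (5 lb) €5.56: unprepared food, buyer-exempt → 0% → €0.00
Greeting card €3.39: all other tangible goods → 9.75% → €0.33
Total tax = €2.79 + €2.29 + €0.33 = €5.41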